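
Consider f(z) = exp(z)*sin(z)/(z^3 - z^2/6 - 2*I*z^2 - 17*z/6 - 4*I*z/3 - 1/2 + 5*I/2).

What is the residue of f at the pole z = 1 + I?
Write f(z) = P(z)/Q(z) with P(z) = exp(z)*sin(z) and Q(z) = z^3 - z^2/6 - 2*I*z^2 - 17*z/6 - 4*I*z/3 - 1/2 + 5*I/2.
The denominator factors as Q(z) = (z - 1 - I)*(z - 2/3 - I)*(z + 3/2), so z = 1 + I is a simple zero of Q and P is analytic there; z = 1 + I is therefore a simple pole and
  Res(f, z₀) = P(z₀)/Q'(z₀).

Q'(z) = 3*z^2 - z/3 - 4*I*z - 17/6 - 4*I/3, so Q'(1 + I) = 5/6 + I/3.
P(1 + I) = exp(1 + I)*sin(1 + I).

Res(f, 1 + I) = (exp(1 + I)*sin(1 + I))/(5/6 + I/3) = (30/29 - 12*I/29)*exp(1 + I)*sin(1 + I)

Final answer: (30/29 - 12*I/29)*exp(1 + I)*sin(1 + I)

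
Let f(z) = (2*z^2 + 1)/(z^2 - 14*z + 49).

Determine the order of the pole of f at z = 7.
2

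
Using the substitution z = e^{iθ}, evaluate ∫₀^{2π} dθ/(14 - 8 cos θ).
Call the integral J. The integrand is 2π-periodic and we integrate over a full period, so shifting θ does not change the value (θ → θ + π flips the sign of the trig term). Hence
  J = ∫₀^{2π} dθ/(14 + 8 cos θ).
Put z = e^{iθ}: then cos θ = (z + 1/z)/2, dθ = dz/(iz), and z runs once counterclockwise around |z| = 1:
  J = ∮_{|z|=1} 1/(14 + 8*(z + 1/z)/2) · dz/(iz) = (2/i) ∮_{|z|=1} dz/(8*z^2 + 28*z + 8).
The roots of 8*z^2 + 28*z + 8 are z = (-14 ± sqrt(14^2 - 8^2))/8, with sqrt(132) = 2*sqrt(33); their product is 1, so only z₊ = -7/4 + sqrt(33)/4 lies inside the unit circle (z₋ = -7/4 - sqrt(33)/4 lies outside).
z₊ is a simple zero of q(z) = 8*z^2 + 28*z + 8, so Res(1/q, z₊) = 1/q'(z₊) with q'(z) = 16*z + 28; and q'(z₊) = 8*(z₊ - z₋) = 4*sqrt(33).
Therefore J = (2/i) · 2πi · 1/(4*sqrt(33)) = 2*pi/(2*sqrt(33)) = sqrt(33)*pi/33

Final answer: sqrt(33)*pi/33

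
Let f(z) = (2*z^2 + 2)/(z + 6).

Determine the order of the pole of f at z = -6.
Factor the denominator:
  z + 6 = (z + 6)

The numerator P(z) = 2*z^2 + 2 has P(-6) = 74 ≠ 0, so no factor of (z + 6) cancels.
Near z = -6 we can therefore write f(z) = g(z)/(z + 6) with g analytic at -6 and g(-6) ≠ 0 (g is just the numerator).

Hence z = -6 is a pole of order 1.

Final answer: 1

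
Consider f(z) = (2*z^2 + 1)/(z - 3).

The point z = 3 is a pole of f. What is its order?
Factor the denominator:
  z - 3 = (z - 3)

The numerator P(z) = 2*z^2 + 1 has P(3) = 19 ≠ 0, so no factor of (z - 3) cancels.
Near z = 3 we can therefore write f(z) = g(z)/(z - 3) with g analytic at 3 and g(3) ≠ 0 (g is just the numerator).

Hence z = 3 is a pole of order 1.

Final answer: 1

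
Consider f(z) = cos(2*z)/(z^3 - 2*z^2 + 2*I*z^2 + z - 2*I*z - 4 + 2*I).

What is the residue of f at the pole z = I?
Write f(z) = P(z)/Q(z) with P(z) = cos(2*z) and Q(z) = z^3 - 2*z^2 + 2*I*z^2 + z - 2*I*z - 4 + 2*I.
The denominator factors as Q(z) = (z - 2 + I)*(z - I)*(z + 2*I), so z = I is a simple zero of Q and P is analytic there; z = I is therefore a simple pole and
  Res(f, z₀) = P(z₀)/Q'(z₀).

Q'(z) = 3*z^2 - 4*z + 4*I*z + 1 - 2*I, so Q'(I) = -6 - 6*I.
P(I) = cosh(2).

Res(f, I) = (cosh(2))/(-6 - 6*I) = (-1/12 + I/12)*cosh(2)

Final answer: (-1/12 + I/12)*cosh(2)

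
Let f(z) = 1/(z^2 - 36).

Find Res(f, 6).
Write f(z) = P(z)/Q(z) with P(z) = 1 and Q(z) = z^2 - 36.
The denominator factors as Q(z) = (z - 6)*(z + 6), so z = 6 is a simple zero of Q and P is analytic there; z = 6 is therefore a simple pole and
  Res(f, z₀) = P(z₀)/Q'(z₀).

Q'(z) = 2*z, so Q'(6) = 12.
P(6) = 1.

Res(f, 6) = (1)/(12) = 1/12

Final answer: 1/12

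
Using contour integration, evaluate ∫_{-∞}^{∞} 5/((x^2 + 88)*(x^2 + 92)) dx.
5*pi*(-22*sqrt(23) + 23*sqrt(22))/4048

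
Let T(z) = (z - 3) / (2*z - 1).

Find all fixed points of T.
T(z) = z means z - 3 = z*(2*z - 1), i.e.
  2*z^2 - 2*z + 3 = 0.
Discriminant: (-2)^2 - 4*(2)*(3) = -20, so the roots are complex conjugates.
  z = (2 ± I*sqrt(20))/(2*(2))
Fixed points: {1/2 - sqrt(5)*I/2, 1/2 + sqrt(5)*I/2}

Final answer: {1/2 - sqrt(5)*I/2, 1/2 + sqrt(5)*I/2}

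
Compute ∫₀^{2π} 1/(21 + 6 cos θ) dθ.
2*sqrt(5)*pi/45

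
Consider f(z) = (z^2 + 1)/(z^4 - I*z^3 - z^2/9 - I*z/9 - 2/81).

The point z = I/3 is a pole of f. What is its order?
2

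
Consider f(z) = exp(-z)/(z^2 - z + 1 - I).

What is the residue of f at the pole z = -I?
Write f(z) = P(z)/Q(z) with P(z) = exp(-z) and Q(z) = z^2 - z + 1 - I.
The denominator factors as Q(z) = (z + I)*(z - 1 - I), so z = -I is a simple zero of Q and P is analytic there; z = -I is therefore a simple pole and
  Res(f, z₀) = P(z₀)/Q'(z₀).

Q'(z) = 2*z - 1, so Q'(-I) = -1 - 2*I.
P(-I) = exp(I).

Res(f, -I) = (exp(I))/(-1 - 2*I) = (-1/5 + 2*I/5)*exp(I)

Final answer: (-1/5 + 2*I/5)*exp(I)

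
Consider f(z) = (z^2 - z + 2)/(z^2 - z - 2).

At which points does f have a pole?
The singularities of f are the zeros of the denominator. Factoring,
  z^2 - z - 2 = (z - 2)*(z + 1)
so the candidates are z = 2, z = -1.

Check the numerator P(z) = z^2 - z + 2 at each one:
  P(2) = 4 ≠ 0, so z = 2 is a (simple) pole.
  P(-1) = 4 ≠ 0, so z = -1 is a (simple) pole.

Poles of f: {-1, 2}

Final answer: {-1, 2}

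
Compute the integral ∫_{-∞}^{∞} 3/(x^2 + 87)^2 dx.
sqrt(87)*pi/5046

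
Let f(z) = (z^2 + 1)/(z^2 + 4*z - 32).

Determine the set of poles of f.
The singularities of f are the zeros of the denominator. Factoring,
  z^2 + 4*z - 32 = (z - 4)*(z + 8)
so the candidates are z = 4, z = -8.

Check the numerator P(z) = z^2 + 1 at each one:
  P(4) = 17 ≠ 0, so z = 4 is a (simple) pole.
  P(-8) = 65 ≠ 0, so z = -8 is a (simple) pole.

Poles of f: {-8, 4}

Final answer: {-8, 4}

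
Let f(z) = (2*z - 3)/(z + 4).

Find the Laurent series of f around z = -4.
Put w = z - (-4), i.e. z = w - 4. The denominator is w, so it suffices to rewrite the numerator in powers of w.

P(z) = 2*z - 3
P(w - 4) = -11 + 2*w

Dividing each term by w:
  f = -11/w + 2

Substituting back w = z + 4:
  f(z) = -11/(z + 4) + 2

The series is finite because the numerator is a polynomial; the negative powers form the principal part, and the coefficient of 1/(z + 4) gives Res(f, -4) = -11.

Final answer: -11/(z + 4) + 2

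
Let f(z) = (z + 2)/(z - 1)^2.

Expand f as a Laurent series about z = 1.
3/(z - 1)^2 + 1/(z - 1)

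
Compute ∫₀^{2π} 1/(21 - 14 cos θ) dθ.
Call the integral J. The integrand is 2π-periodic and we integrate over a full period, so shifting θ does not change the value (θ → θ + π flips the sign of the trig term). Hence
  J = ∫₀^{2π} dθ/(21 + 14 cos θ).
Put z = e^{iθ}: then cos θ = (z + 1/z)/2, dθ = dz/(iz), and z runs once counterclockwise around |z| = 1:
  J = ∮_{|z|=1} 1/(21 + 14*(z + 1/z)/2) · dz/(iz) = (2/i) ∮_{|z|=1} dz/(14*z^2 + 42*z + 14).
The roots of 14*z^2 + 42*z + 14 are z = (-21 ± sqrt(21^2 - 14^2))/14, with sqrt(245) = 7*sqrt(5); their product is 1, so only z₊ = -3/2 + sqrt(5)/2 lies inside the unit circle (z₋ = -3/2 - sqrt(5)/2 lies outside).
z₊ is a simple zero of q(z) = 14*z^2 + 42*z + 14, so Res(1/q, z₊) = 1/q'(z₊) with q'(z) = 28*z + 42; and q'(z₊) = 14*(z₊ - z₋) = 14*sqrt(5).
Therefore J = (2/i) · 2πi · 1/(14*sqrt(5)) = 2*pi/(7*sqrt(5)) = 2*sqrt(5)*pi/35

Final answer: 2*sqrt(5)*pi/35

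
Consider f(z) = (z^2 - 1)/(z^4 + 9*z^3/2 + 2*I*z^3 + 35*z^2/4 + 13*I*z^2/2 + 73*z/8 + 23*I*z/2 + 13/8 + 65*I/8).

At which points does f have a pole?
The singularities of f are the zeros of the denominator. Factoring,
  z^4 + 9*z^3/2 + 2*I*z^3 + 35*z^2/4 + 13*I*z^2/2 + 73*z/8 + 23*I*z/2 + 13/8 + 65*I/8 = (z + 1 + 3*I/2)*(z + 3/2 + I)*(z + 1 - 3*I/2)*(z + 1 + I)
so the candidates are z = -1 - 3*I/2, z = -3/2 - I, z = -1 + 3*I/2, z = -1 - I.

Check the numerator P(z) = z^2 - 1 at each one:
  P(-1 - 3*I/2) = -9/4 + 3*I ≠ 0, so z = -1 - 3*I/2 is a (simple) pole.
  P(-3/2 - I) = 1/4 + 3*I ≠ 0, so z = -3/2 - I is a (simple) pole.
  P(-1 + 3*I/2) = -9/4 - 3*I ≠ 0, so z = -1 + 3*I/2 is a (simple) pole.
  P(-1 - I) = -1 + 2*I ≠ 0, so z = -1 - I is a (simple) pole.

Poles of f: {-3/2 - I, -1 - 3*I/2, -1 - I, -1 + 3*I/2}

Final answer: {-3/2 - I, -1 - 3*I/2, -1 - I, -1 + 3*I/2}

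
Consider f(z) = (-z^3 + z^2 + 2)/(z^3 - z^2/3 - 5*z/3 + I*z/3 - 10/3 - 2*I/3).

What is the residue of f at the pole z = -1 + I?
Write f(z) = P(z)/Q(z) with P(z) = -z^3 + z^2 + 2 and Q(z) = z^3 - z^2/3 - 5*z/3 + I*z/3 - 10/3 - 2*I/3.
The denominator factors as Q(z) = (z + 2/3 + I)*(z + 1 - I)*(z - 2), so z = -1 + I is a simple zero of Q and P is analytic there; z = -1 + I is therefore a simple pole and
  Res(f, z₀) = P(z₀)/Q'(z₀).

Q'(z) = 3*z^2 - 2*z/3 - 5/3 + I/3, so Q'(-1 + I) = -1 - 19*I/3.
P(-1 + I) = -4*I.

Res(f, -1 + I) = (-4*I)/(-1 - 19*I/3) = 114/185 + 18*I/185

Final answer: 114/185 + 18*I/185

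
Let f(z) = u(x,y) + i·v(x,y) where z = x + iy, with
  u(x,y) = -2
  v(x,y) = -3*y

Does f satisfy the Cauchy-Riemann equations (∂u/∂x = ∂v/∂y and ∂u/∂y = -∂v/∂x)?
∂u/∂x = 0
∂v/∂y = -3
∂u/∂y = 0
∂v/∂x = 0
∂u/∂x ≠ ∂v/∂y; the Cauchy-Riemann equations are not satisfied, so f is not analytic.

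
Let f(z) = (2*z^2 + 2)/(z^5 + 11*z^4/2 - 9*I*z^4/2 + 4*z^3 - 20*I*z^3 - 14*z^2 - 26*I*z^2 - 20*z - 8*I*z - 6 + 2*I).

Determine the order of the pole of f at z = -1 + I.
Factor the denominator:
  z^5 + 11*z^4/2 - 9*I*z^4/2 + 4*z^3 - 20*I*z^3 - 14*z^2 - 26*I*z^2 - 20*z - 8*I*z - 6 + 2*I = (z + 1 - I)^4*(z + 3/2 - I/2)

The numerator P(z) = 2*z^2 + 2 has P(-1 + I) = 2 - 4*I ≠ 0, so no factor of (z + 1 - I) cancels.
Near z = -1 + I we can therefore write f(z) = g(z)/(z + 1 - I)^4 with g analytic at -1 + I and g(-1 + I) ≠ 0 (g is the numerator divided by the remaining denominator factors).

Hence z = -1 + I is a pole of order 4.

Final answer: 4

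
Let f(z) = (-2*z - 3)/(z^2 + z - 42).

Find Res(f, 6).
Write f(z) = P(z)/Q(z) with P(z) = -2*z - 3 and Q(z) = z^2 + z - 42.
The denominator factors as Q(z) = (z + 7)*(z - 6), so z = 6 is a simple zero of Q and P is analytic there; z = 6 is therefore a simple pole and
  Res(f, z₀) = P(z₀)/Q'(z₀).

Q'(z) = 2*z + 1, so Q'(6) = 13.
P(6) = -15.

Res(f, 6) = (-15)/(13) = -15/13

Final answer: -15/13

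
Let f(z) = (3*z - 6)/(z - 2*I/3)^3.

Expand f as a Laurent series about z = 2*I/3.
Put w = z - (2*I/3), i.e. z = w + 2*I/3. The denominator is w^3, so it suffices to rewrite the numerator in powers of w.

P(z) = 3*z - 6
P(w + 2*I/3) = -6 + 2*I + 3*w

Dividing each term by w^3:
  f = (-6 + 2*I)/w^3 + 3/w^2

Substituting back w = z - 2*I/3:
  f(z) = (-6 + 2*I)/(z - 2*I/3)^3 + 3/(z - 2*I/3)^2

The series is finite because the numerator is a polynomial; the negative powers form the principal part.

Final answer: (-6 + 2*I)/(z - 2*I/3)^3 + 3/(z - 2*I/3)^2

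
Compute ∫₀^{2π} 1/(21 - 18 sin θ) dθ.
Call the integral J. The integrand is 2π-periodic and we integrate over a full period, so shifting θ does not change the value (θ → θ + π/2 turns sin θ into cos θ; θ → θ + π flips the sign of the trig term). Hence
  J = ∫₀^{2π} dθ/(21 + 18 cos θ).
Put z = e^{iθ}: then cos θ = (z + 1/z)/2, dθ = dz/(iz), and z runs once counterclockwise around |z| = 1:
  J = ∮_{|z|=1} 1/(21 + 18*(z + 1/z)/2) · dz/(iz) = (2/i) ∮_{|z|=1} dz/(18*z^2 + 42*z + 18).
The roots of 18*z^2 + 42*z + 18 are z = (-21 ± sqrt(21^2 - 18^2))/18, with sqrt(117) = 3*sqrt(13); their product is 1, so only z₊ = -7/6 + sqrt(13)/6 lies inside the unit circle (z₋ = -7/6 - sqrt(13)/6 lies outside).
z₊ is a simple zero of q(z) = 18*z^2 + 42*z + 18, so Res(1/q, z₊) = 1/q'(z₊) with q'(z) = 36*z + 42; and q'(z₊) = 18*(z₊ - z₋) = 6*sqrt(13).
Therefore J = (2/i) · 2πi · 1/(6*sqrt(13)) = 2*pi/(3*sqrt(13)) = 2*sqrt(13)*pi/39

Final answer: 2*sqrt(13)*pi/39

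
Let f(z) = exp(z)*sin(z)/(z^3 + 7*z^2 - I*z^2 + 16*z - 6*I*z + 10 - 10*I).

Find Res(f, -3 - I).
Write f(z) = P(z)/Q(z) with P(z) = exp(z)*sin(z) and Q(z) = z^3 + 7*z^2 - I*z^2 + 16*z - 6*I*z + 10 - 10*I.
The denominator factors as Q(z) = (z + 1 - I)*(z + 3 - I)*(z + 3 + I), so z = -3 - I is a simple zero of Q and P is analytic there; z = -3 - I is therefore a simple pole and
  Res(f, z₀) = P(z₀)/Q'(z₀).

Q'(z) = 3*z^2 + 14*z - 2*I*z + 16 - 6*I, so Q'(-3 - I) = -4 + 4*I.
P(-3 - I) = -exp(-3 - I)*sin(3 + I).

Res(f, -3 - I) = (-exp(-3 - I)*sin(3 + I))/(-4 + 4*I) = (1/8 + I/8)*exp(-3 - I)*sin(3 + I)

Final answer: (1/8 + I/8)*exp(-3 - I)*sin(3 + I)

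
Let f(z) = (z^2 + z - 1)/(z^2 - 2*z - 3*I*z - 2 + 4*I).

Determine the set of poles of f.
The singularities of f are the zeros of the denominator. Factoring,
  z^2 - 2*z - 3*I*z - 2 + 4*I = (z - 2 - I)*(z - 2*I)
so the candidates are z = 2 + I, z = 2*I.

Check the numerator P(z) = z^2 + z - 1 at each one:
  P(2 + I) = 4 + 5*I ≠ 0, so z = 2 + I is a (simple) pole.
  P(2*I) = -5 + 2*I ≠ 0, so z = 2*I is a (simple) pole.

Poles of f: {2*I, 2 + I}

Final answer: {2*I, 2 + I}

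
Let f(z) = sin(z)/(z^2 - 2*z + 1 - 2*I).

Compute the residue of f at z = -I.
(1/4 + I/4)*sinh(1)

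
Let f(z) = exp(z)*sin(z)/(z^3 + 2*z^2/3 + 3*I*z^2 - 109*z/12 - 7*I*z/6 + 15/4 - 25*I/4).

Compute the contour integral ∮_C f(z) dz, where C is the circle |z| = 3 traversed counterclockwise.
By the residue theorem, ∮_C f(z) dz = 2πi · (sum of the residues of f at the poles inside |z| = 3).

The denominator factors as (z + 3 + 3*I/2)*(z - 1/3 + I)*(z - 2 + I/2), so the singularities of f are simple poles at z = -3 - 3*I/2, z = 1/3 - I, z = 2 - I/2.
  |-3 - 3*I/2|² = 45/4 > 9 = 3², so this pole is outside the contour.
  |1/3 - I|² = 10/9 < 9 = 3², so this pole is inside the contour.
  |2 - I/2|² = 17/4 < 9 = 3², so this pole is inside the contour.

With P(z) = exp(z)*sin(z) and Q(z) = z^3 + 2*z^2/3 + 3*I*z^2 - 109*z/12 - 7*I*z/6 + 15/4 - 25*I/4, each pole is simple, so Res(f, z₀) = P(z₀)/Q'(z₀) with Q'(z) = 3*z^2 + 4*z/3 + 6*I*z - 109/12 - 7*I/6.
  Res(f, 1/3 - I) = P(1/3 - I)/Q'(1/3 - I) = (exp(1/3 - I)*sin(1/3 - I))/(-191/36 - 5*I/2) = (-6876/44581 + 3240*I/44581)*exp(1/3 - I)*sin(1/3 - I)
  Res(f, 2 - I/2) = P(2 - I/2)/Q'(2 - I/2) = (exp(2 - I/2)*sin(2 - I/2))/(47/6 + 25*I/6) = (141/1417 - 75*I/1417)*exp(2 - I/2)*sin(2 - I/2)

Sum of residues inside C: (141/1417 - 75*I/1417)*exp(2 - I/2)*sin(2 - I/2) + (-6876/44581 + 3240*I/44581)*exp(1/3 - I)*sin(1/3 - I)
∮_C f(z) dz = 2πi · ((141/1417 - 75*I/1417)*exp(2 - I/2)*sin(2 - I/2) + (-6876/44581 + 3240*I/44581)*exp(1/3 - I)*sin(1/3 - I)) = pi*(-6480/44581 - 13752*I/44581)*exp(1/3 - I)*sin(1/3 - I) + pi*(150/1417 + 282*I/1417)*exp(2 - I/2)*sin(2 - I/2)

Final answer: pi*(-6480/44581 - 13752*I/44581)*exp(1/3 - I)*sin(1/3 - I) + pi*(150/1417 + 282*I/1417)*exp(2 - I/2)*sin(2 - I/2)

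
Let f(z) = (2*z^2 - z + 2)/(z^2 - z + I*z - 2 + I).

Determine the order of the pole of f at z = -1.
Factor the denominator:
  z^2 - z + I*z - 2 + I = (z + 1)*(z - 2 + I)

The numerator P(z) = 2*z^2 - z + 2 has P(-1) = 5 ≠ 0, so no factor of (z + 1) cancels.
Near z = -1 we can therefore write f(z) = g(z)/(z + 1) with g analytic at -1 and g(-1) ≠ 0 (g is the numerator divided by the remaining denominator factors).

Hence z = -1 is a pole of order 1.

Final answer: 1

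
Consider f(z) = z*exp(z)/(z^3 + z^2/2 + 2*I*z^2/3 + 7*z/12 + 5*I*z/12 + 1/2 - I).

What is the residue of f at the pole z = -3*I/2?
Write f(z) = P(z)/Q(z) with P(z) = z*exp(z) and Q(z) = z^3 + z^2/2 + 2*I*z^2/3 + 7*z/12 + 5*I*z/12 + 1/2 - I.
The denominator factors as Q(z) = (z + 3*I/2)*(z - 1/2 - I/2)*(z + 1 - I/3), so z = -3*I/2 is a simple zero of Q and P is analytic there; z = -3*I/2 is therefore a simple pole and
  Res(f, z₀) = P(z₀)/Q'(z₀).

Q'(z) = 3*z^2 + z + 4*I*z/3 + 7/12 + 5*I/12, so Q'(-3*I/2) = -25/6 - 13*I/12.
P(-3*I/2) = -3*I*exp(-3*I/2)/2.

Res(f, -3*I/2) = (-3*I*exp(-3*I/2)/2)/(-25/6 - 13*I/12) = (234/2669 + 900*I/2669)*exp(-3*I/2)

Final answer: (234/2669 + 900*I/2669)*exp(-3*I/2)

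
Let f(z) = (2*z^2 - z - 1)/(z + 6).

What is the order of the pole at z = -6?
1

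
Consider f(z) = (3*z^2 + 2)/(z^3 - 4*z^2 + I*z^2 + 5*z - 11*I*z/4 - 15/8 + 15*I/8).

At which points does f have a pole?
The singularities of f are the zeros of the denominator. Factoring,
  z^3 - 4*z^2 + I*z^2 + 5*z - 11*I*z/4 - 15/8 + 15*I/8 = (z - 1 + I/2)*(z - 3/2 + I/2)*(z - 3/2)
so the candidates are z = 1 - I/2, z = 3/2 - I/2, z = 3/2.

Check the numerator P(z) = 3*z^2 + 2 at each one:
  P(1 - I/2) = 17/4 - 3*I ≠ 0, so z = 1 - I/2 is a (simple) pole.
  P(3/2 - I/2) = 8 - 9*I/2 ≠ 0, so z = 3/2 - I/2 is a (simple) pole.
  P(3/2) = 35/4 ≠ 0, so z = 3/2 is a (simple) pole.

Poles of f: {1 - I/2, 3/2 - I/2, 3/2}

Final answer: {1 - I/2, 3/2 - I/2, 3/2}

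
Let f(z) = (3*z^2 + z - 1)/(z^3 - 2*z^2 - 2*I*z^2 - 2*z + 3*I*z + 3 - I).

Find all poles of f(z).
{-1 + I, 1, 2 + I}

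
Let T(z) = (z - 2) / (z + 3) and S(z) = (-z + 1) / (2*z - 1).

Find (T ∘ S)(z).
(T ∘ S)(z) = T(S(z)) = ((1)*S(z) + (-2))/((1)*S(z) + (3)). Multiply numerator and denominator by 2*z - 1:
  numerator:   (1)*(-z + 1) + (-2)*(2*z - 1) = -5*z + 3
  denominator: (1)*(-z + 1) + (3)*(2*z - 1) = 5*z - 2
(T ∘ S)(z) = (-5*z + 3)/(5*z - 2)

Final answer: (-5*z + 3)/(5*z - 2)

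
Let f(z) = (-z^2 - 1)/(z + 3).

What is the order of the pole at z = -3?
1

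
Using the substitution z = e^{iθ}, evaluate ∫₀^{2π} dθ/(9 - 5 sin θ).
sqrt(14)*pi/14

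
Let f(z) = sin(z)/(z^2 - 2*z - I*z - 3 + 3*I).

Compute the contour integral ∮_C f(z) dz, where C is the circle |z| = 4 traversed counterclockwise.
By the residue theorem, ∮_C f(z) dz = 2πi · (sum of the residues of f at the poles inside |z| = 4).

The denominator factors as (z + 1 - I)*(z - 3), so the singularities of f are simple poles at z = -1 + I, z = 3.
  |-1 + I|² = 2 < 16 = 4², so this pole is inside the contour.
  |3|² = 9 < 16 = 4², so this pole is inside the contour.

With P(z) = sin(z) and Q(z) = z^2 - 2*z - I*z - 3 + 3*I, each pole is simple, so Res(f, z₀) = P(z₀)/Q'(z₀) with Q'(z) = 2*z - 2 - I.
  Res(f, -1 + I) = P(-1 + I)/Q'(-1 + I) = (-sin(1 - I))/(-4 + I) = (4/17 + I/17)*sin(1 - I)
  Res(f, 3) = P(3)/Q'(3) = (sin(3))/(4 - I) = (4/17 + I/17)*sin(3)

Sum of residues inside C: (4/17 + I/17)*sin(1 - I) + (4/17 + I/17)*sin(3)
∮_C f(z) dz = 2πi · ((4/17 + I/17)*sin(1 - I) + (4/17 + I/17)*sin(3)) = pi*(-2/17 + 8*I/17)*sin(3) + pi*(-2/17 + 8*I/17)*sin(1 - I)

Final answer: pi*(-2/17 + 8*I/17)*sin(3) + pi*(-2/17 + 8*I/17)*sin(1 - I)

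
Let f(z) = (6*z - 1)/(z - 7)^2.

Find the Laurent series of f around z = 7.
Put w = z - (7), i.e. z = w + 7. The denominator is w^2, so it suffices to rewrite the numerator in powers of w.

P(z) = 6*z - 1
P(w + 7) = 41 + 6*w

Dividing each term by w^2:
  f = 41/w^2 + 6/w

Substituting back w = z - 7:
  f(z) = 41/(z - 7)^2 + 6/(z - 7)

The series is finite because the numerator is a polynomial; the negative powers form the principal part, and the coefficient of 1/(z - 7) gives Res(f, 7) = 6.

Final answer: 41/(z - 7)^2 + 6/(z - 7)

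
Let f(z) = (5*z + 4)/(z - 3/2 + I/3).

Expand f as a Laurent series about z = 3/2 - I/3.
Put w = z - (3/2 - I/3), i.e. z = w + 3/2 - I/3. The denominator is w, so it suffices to rewrite the numerator in powers of w.

P(z) = 5*z + 4
P(w + 3/2 - I/3) = 23/2 - 5*I/3 + 5*w

Dividing each term by w:
  f = (23/2 - 5*I/3)/w + 5

Substituting back w = z - 3/2 + I/3:
  f(z) = (23/2 - 5*I/3)/(z - 3/2 + I/3) + 5

The series is finite because the numerator is a polynomial; the negative powers form the principal part, and the coefficient of 1/(z - 3/2 + I/3) gives Res(f, 3/2 - I/3) = 23/2 - 5*I/3.

Final answer: (23/2 - 5*I/3)/(z - 3/2 + I/3) + 5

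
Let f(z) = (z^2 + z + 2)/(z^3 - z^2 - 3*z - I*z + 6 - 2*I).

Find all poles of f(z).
The singularities of f are the zeros of the denominator. Factoring,
  z^3 - z^2 - 3*z - I*z + 6 - 2*I = (z - 1 + I)*(z + 2)*(z - 2 - I)
so the candidates are z = 1 - I, z = -2, z = 2 + I.

Check the numerator P(z) = z^2 + z + 2 at each one:
  P(1 - I) = 3 - 3*I ≠ 0, so z = 1 - I is a (simple) pole.
  P(-2) = 4 ≠ 0, so z = -2 is a (simple) pole.
  P(2 + I) = 7 + 5*I ≠ 0, so z = 2 + I is a (simple) pole.

Poles of f: {-2, 1 - I, 2 + I}

Final answer: {-2, 1 - I, 2 + I}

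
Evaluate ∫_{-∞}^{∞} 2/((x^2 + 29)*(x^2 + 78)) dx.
pi*(-29*sqrt(78) + 78*sqrt(29))/55419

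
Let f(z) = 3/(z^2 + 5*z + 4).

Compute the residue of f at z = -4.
Write f(z) = P(z)/Q(z) with P(z) = 3 and Q(z) = z^2 + 5*z + 4.
The denominator factors as Q(z) = (z + 1)*(z + 4), so z = -4 is a simple zero of Q and P is analytic there; z = -4 is therefore a simple pole and
  Res(f, z₀) = P(z₀)/Q'(z₀).

Q'(z) = 2*z + 5, so Q'(-4) = -3.
P(-4) = 3.

Res(f, -4) = (3)/(-3) = -1

Final answer: -1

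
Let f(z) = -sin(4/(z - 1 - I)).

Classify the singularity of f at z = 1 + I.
essential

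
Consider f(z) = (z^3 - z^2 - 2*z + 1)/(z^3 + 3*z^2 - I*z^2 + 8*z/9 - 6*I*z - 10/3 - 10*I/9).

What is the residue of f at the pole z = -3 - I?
Write f(z) = P(z)/Q(z) with P(z) = z^3 - z^2 - 2*z + 1 and Q(z) = z^3 + 3*z^2 - I*z^2 + 8*z/9 - 6*I*z - 10/3 - 10*I/9.
The denominator factors as Q(z) = (z + 1/3 - I)*(z - 1/3 - I)*(z + 3 + I), so z = -3 - I is a simple zero of Q and P is analytic there; z = -3 - I is therefore a simple pole and
  Res(f, z₀) = P(z₀)/Q'(z₀).

Q'(z) = 3*z^2 + 6*z - 2*I*z + 8/9 - 6*I, so Q'(-3 - I) = 44/9 + 12*I.
P(-3 - I) = -19 - 30*I.

Res(f, -3 - I) = (-19 - 30*I)/(44/9 + 12*I) = -9171/3400 + 1647*I/3400

Final answer: -9171/3400 + 1647*I/3400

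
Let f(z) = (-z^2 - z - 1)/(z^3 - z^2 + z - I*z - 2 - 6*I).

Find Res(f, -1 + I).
Write f(z) = P(z)/Q(z) with P(z) = -z^2 - z - 1 and Q(z) = z^3 - z^2 + z - I*z - 2 - 6*I.
The denominator factors as Q(z) = (z - 2 - I)*(z + 1 - I)*(z + 2*I), so z = -1 + I is a simple zero of Q and P is analytic there; z = -1 + I is therefore a simple pole and
  Res(f, z₀) = P(z₀)/Q'(z₀).

Q'(z) = 3*z^2 - 2*z + 1 - I, so Q'(-1 + I) = 3 - 9*I.
P(-1 + I) = I.

Res(f, -1 + I) = (I)/(3 - 9*I) = -1/10 + I/30

Final answer: -1/10 + I/30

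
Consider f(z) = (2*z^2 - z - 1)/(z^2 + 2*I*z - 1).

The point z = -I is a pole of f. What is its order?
2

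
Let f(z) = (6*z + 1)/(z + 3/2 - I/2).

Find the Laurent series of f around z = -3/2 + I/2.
Put w = z - (-3/2 + I/2), i.e. z = w - 3/2 + I/2. The denominator is w, so it suffices to rewrite the numerator in powers of w.

P(z) = 6*z + 1
P(w - 3/2 + I/2) = -8 + 3*I + 6*w

Dividing each term by w:
  f = (-8 + 3*I)/w + 6

Substituting back w = z + 3/2 - I/2:
  f(z) = (-8 + 3*I)/(z + 3/2 - I/2) + 6

The series is finite because the numerator is a polynomial; the negative powers form the principal part, and the coefficient of 1/(z + 3/2 - I/2) gives Res(f, -3/2 + I/2) = -8 + 3*I.

Final answer: (-8 + 3*I)/(z + 3/2 - I/2) + 6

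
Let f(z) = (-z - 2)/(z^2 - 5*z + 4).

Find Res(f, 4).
Write f(z) = P(z)/Q(z) with P(z) = -z - 2 and Q(z) = z^2 - 5*z + 4.
The denominator factors as Q(z) = (z - 4)*(z - 1), so z = 4 is a simple zero of Q and P is analytic there; z = 4 is therefore a simple pole and
  Res(f, z₀) = P(z₀)/Q'(z₀).

Q'(z) = 2*z - 5, so Q'(4) = 3.
P(4) = -6.

Res(f, 4) = (-6)/(3) = -2

Final answer: -2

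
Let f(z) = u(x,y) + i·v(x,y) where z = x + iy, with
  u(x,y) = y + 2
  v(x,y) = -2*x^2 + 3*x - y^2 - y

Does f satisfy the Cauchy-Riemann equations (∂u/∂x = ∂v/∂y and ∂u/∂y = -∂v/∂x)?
∂u/∂x = 0
∂v/∂y = -2*y - 1
∂u/∂y = 1
∂v/∂x = 3 - 4*x
∂u/∂x ≠ ∂v/∂y and ∂u/∂y ≠ -∂v/∂x; the Cauchy-Riemann equations are not satisfied, so f is not analytic.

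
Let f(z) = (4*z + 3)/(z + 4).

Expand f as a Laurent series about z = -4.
-13/(z + 4) + 4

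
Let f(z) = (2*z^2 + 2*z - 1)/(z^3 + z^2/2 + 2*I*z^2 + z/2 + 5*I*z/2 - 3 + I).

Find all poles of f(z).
The singularities of f are the zeros of the denominator. Factoring,
  z^3 + z^2/2 + 2*I*z^2 + z/2 + 5*I*z/2 - 3 + I = (z + 2*I)*(z - 1/2 + I)*(z + 1 - I)
so the candidates are z = -2*I, z = 1/2 - I, z = -1 + I.

Check the numerator P(z) = 2*z^2 + 2*z - 1 at each one:
  P(-2*I) = -9 - 4*I ≠ 0, so z = -2*I is a (simple) pole.
  P(1/2 - I) = -3/2 - 4*I ≠ 0, so z = 1/2 - I is a (simple) pole.
  P(-1 + I) = -3 - 2*I ≠ 0, so z = -1 + I is a (simple) pole.

Poles of f: {-1 + I, -2*I, 1/2 - I}

Final answer: {-1 + I, -2*I, 1/2 - I}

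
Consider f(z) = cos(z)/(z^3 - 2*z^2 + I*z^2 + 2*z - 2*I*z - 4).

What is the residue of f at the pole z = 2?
(3/20 - I/20)*cos(2)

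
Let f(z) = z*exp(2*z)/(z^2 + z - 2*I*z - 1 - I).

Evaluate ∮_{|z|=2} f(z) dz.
-2*pi*exp(2*I) + pi*(2 + 2*I)*exp(-2 + 2*I)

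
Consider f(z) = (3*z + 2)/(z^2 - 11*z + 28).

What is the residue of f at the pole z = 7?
Write f(z) = P(z)/Q(z) with P(z) = 3*z + 2 and Q(z) = z^2 - 11*z + 28.
The denominator factors as Q(z) = (z - 4)*(z - 7), so z = 7 is a simple zero of Q and P is analytic there; z = 7 is therefore a simple pole and
  Res(f, z₀) = P(z₀)/Q'(z₀).

Q'(z) = 2*z - 11, so Q'(7) = 3.
P(7) = 23.

Res(f, 7) = (23)/(3) = 23/3

Final answer: 23/3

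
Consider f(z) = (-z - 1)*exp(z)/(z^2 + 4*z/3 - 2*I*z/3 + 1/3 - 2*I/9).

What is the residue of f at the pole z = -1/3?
(-1/2 - I/2)*exp(-1/3)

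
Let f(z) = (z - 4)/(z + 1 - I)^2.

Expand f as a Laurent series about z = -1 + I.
(-5 + I)/(z + 1 - I)^2 + 1/(z + 1 - I)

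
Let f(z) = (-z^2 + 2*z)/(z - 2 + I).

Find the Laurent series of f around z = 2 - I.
Put w = z - (2 - I), i.e. z = w + 2 - I. The denominator is w, so it suffices to rewrite the numerator in powers of w.

P(z) = -z^2 + 2*z
P(w + 2 - I) = 1 + 2*I + (-2 + 2*I)*w - w^2

Dividing each term by w:
  f = (1 + 2*I)/w - 2 + 2*I - w

Substituting back w = z - 2 + I:
  f(z) = (1 + 2*I)/(z - 2 + I) - 2 + 2*I - (z - 2 + I)

The series is finite because the numerator is a polynomial; the negative powers form the principal part, and the coefficient of 1/(z - 2 + I) gives Res(f, 2 - I) = 1 + 2*I.

Final answer: (1 + 2*I)/(z - 2 + I) - 2 + 2*I - (z - 2 + I)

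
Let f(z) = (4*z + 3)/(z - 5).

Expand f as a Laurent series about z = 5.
23/(z - 5) + 4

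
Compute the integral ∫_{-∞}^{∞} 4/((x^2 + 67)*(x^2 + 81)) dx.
Let f(z) = 4/((z^2 + 67)*(z^2 + 81)). The denominator has no real zeros and deg Q - deg P = 4 ≥ 2, so the integral of f over the upper semicircle |z| = R tends to 0 as R → ∞. Closing the contour in the upper half-plane,
  ∫_{-∞}^{∞} f(x) dx = 2πi · Σ Res(f, z_k)  over the poles with Im z_k > 0.

Zeros of the denominator: z^2 + 67 = 0 gives z = ±sqrt(67)*I; z^2 + 81 = 0 gives z = ±9*I.
Upper half-plane: z = 9*I, z = sqrt(67)*I (simple).

Each pole is a simple zero of Q(z) = z^4 + 148*z^2 + 5427, so Res(f, z₀) = P(z₀)/Q'(z₀) with P(z) = 4, Q'(z) = 4*z^3 + 296*z:
  Res(f, 9*I) = (4)/(-252*I) = I/63
  Res(f, sqrt(67)*I) = (4)/(28*sqrt(67)*I) = -sqrt(67)*I/469

Sum of residues: I*(67 - 9*sqrt(67))/4221
∫_{-∞}^{∞} f(x) dx = 2πi · (I*(67 - 9*sqrt(67))/4221) = 2*pi*(-67 + 9*sqrt(67))/4221

Final answer: 2*pi*(-67 + 9*sqrt(67))/4221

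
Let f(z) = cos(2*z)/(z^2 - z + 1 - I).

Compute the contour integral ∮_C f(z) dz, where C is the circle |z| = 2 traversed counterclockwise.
pi*(4/5 + 2*I/5)*cos(2 + 2*I) + pi*(-4/5 - 2*I/5)*cosh(2)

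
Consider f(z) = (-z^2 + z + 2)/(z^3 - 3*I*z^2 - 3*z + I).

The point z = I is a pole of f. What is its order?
Factor the denominator:
  z^3 - 3*I*z^2 - 3*z + I = (z - I)^3

The numerator P(z) = -z^2 + z + 2 has P(I) = 3 + I ≠ 0, so no factor of (z - I) cancels.
Near z = I we can therefore write f(z) = g(z)/(z - I)^3 with g analytic at I and g(I) ≠ 0 (g is just the numerator).

Hence z = I is a pole of order 3.

Final answer: 3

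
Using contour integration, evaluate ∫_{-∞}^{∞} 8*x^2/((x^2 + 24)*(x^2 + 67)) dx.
Let f(z) = 8*z^2/((z^2 + 24)*(z^2 + 67)). The denominator has no real zeros and deg Q - deg P = 2 ≥ 2, so the integral of f over the upper semicircle |z| = R tends to 0 as R → ∞. Closing the contour in the upper half-plane,
  ∫_{-∞}^{∞} f(x) dx = 2πi · Σ Res(f, z_k)  over the poles with Im z_k > 0.

Zeros of the denominator: z^2 + 24 = 0 gives z = ±2*sqrt(6)*I; z^2 + 67 = 0 gives z = ±sqrt(67)*I.
Upper half-plane: z = 2*sqrt(6)*I, z = sqrt(67)*I (simple).

Each pole is a simple zero of Q(z) = z^4 + 91*z^2 + 1608, so Res(f, z₀) = P(z₀)/Q'(z₀) with P(z) = 8*z^2, Q'(z) = 4*z^3 + 182*z:
  Res(f, 2*sqrt(6)*I) = (-192)/(172*sqrt(6)*I) = 8*sqrt(6)*I/43
  Res(f, sqrt(67)*I) = (-536)/(-86*sqrt(67)*I) = -4*sqrt(67)*I/43

Sum of residues: 4*I*(-sqrt(67) + 2*sqrt(6))/43
∫_{-∞}^{∞} f(x) dx = 2πi · (4*I*(-sqrt(67) + 2*sqrt(6))/43) = 8*pi*(-2*sqrt(6) + sqrt(67))/43

Final answer: 8*pi*(-2*sqrt(6) + sqrt(67))/43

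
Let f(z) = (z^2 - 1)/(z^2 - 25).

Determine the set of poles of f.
The singularities of f are the zeros of the denominator. Factoring,
  z^2 - 25 = (z - 5)*(z + 5)
so the candidates are z = 5, z = -5.

Check the numerator P(z) = z^2 - 1 at each one:
  P(5) = 24 ≠ 0, so z = 5 is a (simple) pole.
  P(-5) = 24 ≠ 0, so z = -5 is a (simple) pole.

Poles of f: {-5, 5}

Final answer: {-5, 5}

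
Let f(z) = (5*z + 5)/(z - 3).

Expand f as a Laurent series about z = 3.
Put w = z - (3), i.e. z = w + 3. The denominator is w, so it suffices to rewrite the numerator in powers of w.

P(z) = 5*z + 5
P(w + 3) = 20 + 5*w

Dividing each term by w:
  f = 20/w + 5

Substituting back w = z - 3:
  f(z) = 20/(z - 3) + 5

The series is finite because the numerator is a polynomial; the negative powers form the principal part, and the coefficient of 1/(z - 3) gives Res(f, 3) = 20.

Final answer: 20/(z - 3) + 5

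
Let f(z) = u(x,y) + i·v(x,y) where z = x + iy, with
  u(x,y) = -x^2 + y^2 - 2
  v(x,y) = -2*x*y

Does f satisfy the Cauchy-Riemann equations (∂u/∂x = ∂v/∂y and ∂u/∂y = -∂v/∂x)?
∂u/∂x = -2*x
∂v/∂y = -2*x
∂u/∂y = 2*y
∂v/∂x = -2*y
∂u/∂x = ∂v/∂y and ∂u/∂y = -∂v/∂x hold identically; f is analytic.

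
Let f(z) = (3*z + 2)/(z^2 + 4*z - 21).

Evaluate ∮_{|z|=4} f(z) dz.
11*I*pi/5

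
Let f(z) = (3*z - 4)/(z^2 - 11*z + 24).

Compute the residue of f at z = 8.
Write f(z) = P(z)/Q(z) with P(z) = 3*z - 4 and Q(z) = z^2 - 11*z + 24.
The denominator factors as Q(z) = (z - 3)*(z - 8), so z = 8 is a simple zero of Q and P is analytic there; z = 8 is therefore a simple pole and
  Res(f, z₀) = P(z₀)/Q'(z₀).

Q'(z) = 2*z - 11, so Q'(8) = 5.
P(8) = 20.

Res(f, 8) = (20)/(5) = 4

Final answer: 4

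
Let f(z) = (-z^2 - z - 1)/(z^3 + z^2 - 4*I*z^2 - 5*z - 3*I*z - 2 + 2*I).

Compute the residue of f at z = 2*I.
Write f(z) = P(z)/Q(z) with P(z) = -z^2 - z - 1 and Q(z) = z^3 + z^2 - 4*I*z^2 - 5*z - 3*I*z - 2 + 2*I.
The denominator factors as Q(z) = (z - I)*(z + 1 - I)*(z - 2*I), so z = 2*I is a simple zero of Q and P is analytic there; z = 2*I is therefore a simple pole and
  Res(f, z₀) = P(z₀)/Q'(z₀).

Q'(z) = 3*z^2 + 2*z - 8*I*z - 5 - 3*I, so Q'(2*I) = -1 + I.
P(2*I) = 3 - 2*I.

Res(f, 2*I) = (3 - 2*I)/(-1 + I) = -5/2 - I/2

Final answer: -5/2 - I/2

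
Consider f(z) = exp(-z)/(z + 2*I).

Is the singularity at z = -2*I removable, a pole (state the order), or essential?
Write f(z) = g(z)/(z + 2*I) with g(z) = exp(-z).
g is entire and g(-2*I) = exp(2*I) ≠ 0, so no factor of (z + 2*I) cancels: the Laurent expansion of f about z = -2*I starts at the power -1, i.e. lim_{z→z₀} (z - z₀) f(z) = exp(2*I) is finite and nonzero.
So z = -2*I is a pole of order 1.

Final answer: pole of order 1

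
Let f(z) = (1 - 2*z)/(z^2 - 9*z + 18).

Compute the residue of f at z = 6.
Write f(z) = P(z)/Q(z) with P(z) = 1 - 2*z and Q(z) = z^2 - 9*z + 18.
The denominator factors as Q(z) = (z - 6)*(z - 3), so z = 6 is a simple zero of Q and P is analytic there; z = 6 is therefore a simple pole and
  Res(f, z₀) = P(z₀)/Q'(z₀).

Q'(z) = 2*z - 9, so Q'(6) = 3.
P(6) = -11.

Res(f, 6) = (-11)/(3) = -11/3

Final answer: -11/3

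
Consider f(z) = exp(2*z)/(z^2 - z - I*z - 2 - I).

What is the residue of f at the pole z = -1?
(-3/10 + I/10)*exp(-2)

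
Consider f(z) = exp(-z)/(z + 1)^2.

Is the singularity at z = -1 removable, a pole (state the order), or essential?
Write f(z) = g(z)/(z + 1)^2 with g(z) = exp(-z).
g is entire and g(-1) = exp(1) ≠ 0, so no factor of (z + 1) cancels: the Laurent expansion of f about z = -1 starts at the power -2, i.e. lim_{z→z₀} (z - z₀)^2 f(z) = exp(1) is finite and nonzero.
So z = -1 is a pole of order 2.

Final answer: pole of order 2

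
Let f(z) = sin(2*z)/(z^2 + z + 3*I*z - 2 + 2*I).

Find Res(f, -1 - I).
Write f(z) = P(z)/Q(z) with P(z) = sin(2*z) and Q(z) = z^2 + z + 3*I*z - 2 + 2*I.
The denominator factors as Q(z) = (z + 2*I)*(z + 1 + I), so z = -1 - I is a simple zero of Q and P is analytic there; z = -1 - I is therefore a simple pole and
  Res(f, z₀) = P(z₀)/Q'(z₀).

Q'(z) = 2*z + 1 + 3*I, so Q'(-1 - I) = -1 + I.
P(-1 - I) = -sin(2 + 2*I).

Res(f, -1 - I) = (-sin(2 + 2*I))/(-1 + I) = (1/2 + I/2)*sin(2 + 2*I)

Final answer: (1/2 + I/2)*sin(2 + 2*I)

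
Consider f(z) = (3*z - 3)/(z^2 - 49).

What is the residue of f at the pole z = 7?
Write f(z) = P(z)/Q(z) with P(z) = 3*z - 3 and Q(z) = z^2 - 49.
The denominator factors as Q(z) = (z + 7)*(z - 7), so z = 7 is a simple zero of Q and P is analytic there; z = 7 is therefore a simple pole and
  Res(f, z₀) = P(z₀)/Q'(z₀).

Q'(z) = 2*z, so Q'(7) = 14.
P(7) = 18.

Res(f, 7) = (18)/(14) = 9/7

Final answer: 9/7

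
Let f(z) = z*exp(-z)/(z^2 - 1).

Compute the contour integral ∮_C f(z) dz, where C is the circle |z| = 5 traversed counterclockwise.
I*pi*exp(-1) + exp(1)*I*pi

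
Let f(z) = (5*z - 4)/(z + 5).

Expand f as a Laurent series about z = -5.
Put w = z - (-5), i.e. z = w - 5. The denominator is w, so it suffices to rewrite the numerator in powers of w.

P(z) = 5*z - 4
P(w - 5) = -29 + 5*w

Dividing each term by w:
  f = -29/w + 5

Substituting back w = z + 5:
  f(z) = -29/(z + 5) + 5

The series is finite because the numerator is a polynomial; the negative powers form the principal part, and the coefficient of 1/(z + 5) gives Res(f, -5) = -29.

Final answer: -29/(z + 5) + 5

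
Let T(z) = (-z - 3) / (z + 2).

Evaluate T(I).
Substitute z = I:
  numerator:   -(I) - 3 = -3 - I
  denominator: (I) + 2 = 2 + I
T(I) = (-3 - I)/(2 + I); multiplying numerator and denominator by the conjugate 2 - I gives (-7 + I)/5 = -7/5 + I/5

Final answer: -7/5 + I/5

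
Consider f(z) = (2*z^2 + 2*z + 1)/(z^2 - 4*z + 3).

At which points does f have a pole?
{1, 3}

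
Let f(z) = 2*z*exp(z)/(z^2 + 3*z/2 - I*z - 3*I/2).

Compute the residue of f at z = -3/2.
Write f(z) = P(z)/Q(z) with P(z) = 2*z*exp(z) and Q(z) = z^2 + 3*z/2 - I*z - 3*I/2.
The denominator factors as Q(z) = (z - I)*(z + 3/2), so z = -3/2 is a simple zero of Q and P is analytic there; z = -3/2 is therefore a simple pole and
  Res(f, z₀) = P(z₀)/Q'(z₀).

Q'(z) = 2*z + 3/2 - I, so Q'(-3/2) = -3/2 - I.
P(-3/2) = -3*exp(-3/2).

Res(f, -3/2) = (-3*exp(-3/2))/(-3/2 - I) = (18/13 - 12*I/13)*exp(-3/2)

Final answer: (18/13 - 12*I/13)*exp(-3/2)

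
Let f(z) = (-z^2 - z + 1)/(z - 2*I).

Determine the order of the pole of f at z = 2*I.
Factor the denominator:
  z - 2*I = (z - 2*I)

The numerator P(z) = -z^2 - z + 1 has P(2*I) = 5 - 2*I ≠ 0, so no factor of (z - 2*I) cancels.
Near z = 2*I we can therefore write f(z) = g(z)/(z - 2*I) with g analytic at 2*I and g(2*I) ≠ 0 (g is just the numerator).

Hence z = 2*I is a pole of order 1.

Final answer: 1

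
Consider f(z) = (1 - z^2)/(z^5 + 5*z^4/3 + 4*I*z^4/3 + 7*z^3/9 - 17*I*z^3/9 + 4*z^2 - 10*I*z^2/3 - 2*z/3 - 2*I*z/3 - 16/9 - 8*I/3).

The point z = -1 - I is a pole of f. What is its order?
Factor the denominator:
  z^5 + 5*z^4/3 + 4*I*z^4/3 + 7*z^3/9 - 17*I*z^3/9 + 4*z^2 - 10*I*z^2/3 - 2*z/3 - 2*I*z/3 - 16/9 - 8*I/3 = (z + 1 + I)^3*(z - 2/3 - 2*I/3)*(z - 2/3 - I)

The numerator P(z) = 1 - z^2 has P(-1 - I) = 1 - 2*I ≠ 0, so no factor of (z + 1 + I) cancels.
Near z = -1 - I we can therefore write f(z) = g(z)/(z + 1 + I)^3 with g analytic at -1 - I and g(-1 - I) ≠ 0 (g is the numerator divided by the remaining denominator factors).

Hence z = -1 - I is a pole of order 3.

Final answer: 3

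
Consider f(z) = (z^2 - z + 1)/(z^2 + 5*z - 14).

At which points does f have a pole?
{-7, 2}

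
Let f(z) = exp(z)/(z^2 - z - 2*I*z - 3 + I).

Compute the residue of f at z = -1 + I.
Write f(z) = P(z)/Q(z) with P(z) = exp(z) and Q(z) = z^2 - z - 2*I*z - 3 + I.
The denominator factors as Q(z) = (z + 1 - I)*(z - 2 - I), so z = -1 + I is a simple zero of Q and P is analytic there; z = -1 + I is therefore a simple pole and
  Res(f, z₀) = P(z₀)/Q'(z₀).

Q'(z) = 2*z - 1 - 2*I, so Q'(-1 + I) = -3.
P(-1 + I) = exp(-1 + I).

Res(f, -1 + I) = (exp(-1 + I))/(-3) = -exp(-1 + I)/3

Final answer: -exp(-1 + I)/3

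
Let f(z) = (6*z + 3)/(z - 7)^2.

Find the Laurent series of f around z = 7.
45/(z - 7)^2 + 6/(z - 7)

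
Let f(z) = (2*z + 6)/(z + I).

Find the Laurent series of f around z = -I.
(6 - 2*I)/(z + I) + 2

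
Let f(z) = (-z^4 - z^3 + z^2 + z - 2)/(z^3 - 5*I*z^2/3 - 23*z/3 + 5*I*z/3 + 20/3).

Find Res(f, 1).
84/221 - 30*I/221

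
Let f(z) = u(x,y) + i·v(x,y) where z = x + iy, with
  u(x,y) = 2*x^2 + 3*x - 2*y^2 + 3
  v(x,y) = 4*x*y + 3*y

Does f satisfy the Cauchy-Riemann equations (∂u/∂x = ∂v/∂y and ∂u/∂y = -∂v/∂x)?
∂u/∂x = 4*x + 3
∂v/∂y = 4*x + 3
∂u/∂y = -4*y
∂v/∂x = 4*y
∂u/∂x = ∂v/∂y and ∂u/∂y = -∂v/∂x hold identically; f is analytic.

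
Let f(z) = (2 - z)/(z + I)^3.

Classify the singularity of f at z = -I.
pole of order 3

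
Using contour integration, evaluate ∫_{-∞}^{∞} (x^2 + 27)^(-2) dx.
Let f(z) = (z^2 + 27)^(-2). The denominator has no real zeros and deg Q - deg P = 4 ≥ 2, so the integral of f over the upper semicircle |z| = R tends to 0 as R → ∞. Closing the contour in the upper half-plane,
  ∫_{-∞}^{∞} f(x) dx = 2πi · Σ Res(f, z_k)  over the poles with Im z_k > 0.

Zeros of the denominator: z^2 + 27 = 0 gives z = ±3*sqrt(3)*I.
Upper half-plane: z = 3*sqrt(3)*I (a pole of order 2).

Write f(z) = g(z)/(z - 3*sqrt(3)*I)^2 with g(z) = (z + 3*sqrt(3)*I)^(-2). For a double pole, Res(f, z₀) = g'(z₀):
  g'(z) = -2/(z + 3*sqrt(3)*I)^3
  Res(f, 3*sqrt(3)*I) = g'(3*sqrt(3)*I) = -sqrt(3)*I/972

∫_{-∞}^{∞} f(x) dx = 2πi · (-sqrt(3)*I/972) = sqrt(3)*pi/486

Final answer: sqrt(3)*pi/486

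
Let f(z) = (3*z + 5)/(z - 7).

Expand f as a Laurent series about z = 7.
Put w = z - (7), i.e. z = w + 7. The denominator is w, so it suffices to rewrite the numerator in powers of w.

P(z) = 3*z + 5
P(w + 7) = 26 + 3*w

Dividing each term by w:
  f = 26/w + 3

Substituting back w = z - 7:
  f(z) = 26/(z - 7) + 3

The series is finite because the numerator is a polynomial; the negative powers form the principal part, and the coefficient of 1/(z - 7) gives Res(f, 7) = 26.

Final answer: 26/(z - 7) + 3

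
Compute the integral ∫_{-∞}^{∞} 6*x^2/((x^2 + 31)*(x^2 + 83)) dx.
Let f(z) = 6*z^2/((z^2 + 31)*(z^2 + 83)). The denominator has no real zeros and deg Q - deg P = 2 ≥ 2, so the integral of f over the upper semicircle |z| = R tends to 0 as R → ∞. Closing the contour in the upper half-plane,
  ∫_{-∞}^{∞} f(x) dx = 2πi · Σ Res(f, z_k)  over the poles with Im z_k > 0.

Zeros of the denominator: z^2 + 31 = 0 gives z = ±sqrt(31)*I; z^2 + 83 = 0 gives z = ±sqrt(83)*I.
Upper half-plane: z = sqrt(31)*I, z = sqrt(83)*I (simple).

Each pole is a simple zero of Q(z) = z^4 + 114*z^2 + 2573, so Res(f, z₀) = P(z₀)/Q'(z₀) with P(z) = 6*z^2, Q'(z) = 4*z^3 + 228*z:
  Res(f, sqrt(31)*I) = (-186)/(104*sqrt(31)*I) = 3*sqrt(31)*I/52
  Res(f, sqrt(83)*I) = (-498)/(-104*sqrt(83)*I) = -3*sqrt(83)*I/52

Sum of residues: 3*I*(-sqrt(83) + sqrt(31))/52
∫_{-∞}^{∞} f(x) dx = 2πi · (3*I*(-sqrt(83) + sqrt(31))/52) = 3*pi*(-sqrt(31) + sqrt(83))/26

Final answer: 3*pi*(-sqrt(31) + sqrt(83))/26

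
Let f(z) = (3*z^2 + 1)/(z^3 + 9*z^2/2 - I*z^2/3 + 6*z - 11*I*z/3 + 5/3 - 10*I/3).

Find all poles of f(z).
The singularities of f are the zeros of the denominator. Factoring,
  z^3 + 9*z^2/2 - I*z^2/3 + 6*z - 11*I*z/3 + 5/3 - 10*I/3 = (z + 1 - I/3)*(z + 3 + I)*(z + 1/2 - I)
so the candidates are z = -1 + I/3, z = -3 - I, z = -1/2 + I.

Check the numerator P(z) = 3*z^2 + 1 at each one:
  P(-1 + I/3) = 11/3 - 2*I ≠ 0, so z = -1 + I/3 is a (simple) pole.
  P(-3 - I) = 25 + 18*I ≠ 0, so z = -3 - I is a (simple) pole.
  P(-1/2 + I) = -5/4 - 3*I ≠ 0, so z = -1/2 + I is a (simple) pole.

Poles of f: {-3 - I, -1 + I/3, -1/2 + I}

Final answer: {-3 - I, -1 + I/3, -1/2 + I}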